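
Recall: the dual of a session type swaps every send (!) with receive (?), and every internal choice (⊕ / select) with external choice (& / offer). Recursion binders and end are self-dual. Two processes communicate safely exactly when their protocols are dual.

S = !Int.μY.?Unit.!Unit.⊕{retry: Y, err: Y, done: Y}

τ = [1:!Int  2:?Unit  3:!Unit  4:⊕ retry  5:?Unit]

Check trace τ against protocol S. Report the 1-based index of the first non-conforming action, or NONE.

NONE

@1 !Int  match  residual = μY.…
@2 ?Unit  match  residual = !Unit.⊕{retry: μY.…, err: μY.…, done: μY.…}
@3 !Unit  match  residual = ⊕{retry: μY.…, err: μY.…, done: μY.…}
@4 ⊕ retry  match  residual = μY.…
@5 ?Unit  match  residual = !Unit.⊕{retry: μY.…, err: μY.…, done: μY.…}
all 5 steps conform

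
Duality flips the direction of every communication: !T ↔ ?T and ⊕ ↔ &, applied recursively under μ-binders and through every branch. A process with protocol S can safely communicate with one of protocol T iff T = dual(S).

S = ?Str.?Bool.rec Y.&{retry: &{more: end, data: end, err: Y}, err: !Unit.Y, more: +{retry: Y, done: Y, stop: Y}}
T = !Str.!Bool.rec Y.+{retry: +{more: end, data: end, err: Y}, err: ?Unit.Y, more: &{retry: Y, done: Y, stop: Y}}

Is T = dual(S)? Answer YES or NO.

YES

?Str vs !Str  ✓
  ?Bool vs !Bool  ✓
    rec Y vs rec Y  ✓ (rec unchanged)
      &{retry,err,more} vs +{retry,err,more}  ✓ labels match
        case retry:
          &{more,data,err} vs +{more,data,err}  ✓ labels match
            case more:
              end vs end  ✓
            case data:
              end vs end  ✓
            case err:
              Y vs Y  ✓
        case err:
          !Unit vs ?Unit  ✓
            Y vs Y  ✓
        case more:
          +{retry,done,stop} vs &{retry,done,stop}  ✓ labels match
            case retry:
              Y vs Y  ✓
            case done:
              Y vs Y  ✓
            case stop:
              Y vs Y  ✓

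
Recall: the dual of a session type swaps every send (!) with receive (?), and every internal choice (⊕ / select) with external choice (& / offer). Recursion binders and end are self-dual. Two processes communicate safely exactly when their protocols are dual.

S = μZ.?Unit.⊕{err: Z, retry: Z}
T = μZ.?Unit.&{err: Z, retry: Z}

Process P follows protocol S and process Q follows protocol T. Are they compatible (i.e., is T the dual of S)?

NO

μZ ‖ μZ  ok (rec unchanged)
  ?Unit ‖ ?Unit  ✗ same direction on both sides — not dual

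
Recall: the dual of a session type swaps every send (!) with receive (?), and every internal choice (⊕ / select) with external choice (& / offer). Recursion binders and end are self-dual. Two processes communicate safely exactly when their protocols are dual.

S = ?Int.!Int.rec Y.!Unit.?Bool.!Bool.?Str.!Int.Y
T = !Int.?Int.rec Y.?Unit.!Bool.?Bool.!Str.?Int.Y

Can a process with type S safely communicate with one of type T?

YES

?Int | !Int  ✓
  !Int | ?Int  ✓
    rec Y | rec Y  ✓ (binder kept)
      !Unit | ?Unit  ✓
        ?Bool | !Bool  ✓
          !Bool | ?Bool  ✓
            ?Str | !Str  ✓
              !Int | ?Int  ✓
                Y | Y  ✓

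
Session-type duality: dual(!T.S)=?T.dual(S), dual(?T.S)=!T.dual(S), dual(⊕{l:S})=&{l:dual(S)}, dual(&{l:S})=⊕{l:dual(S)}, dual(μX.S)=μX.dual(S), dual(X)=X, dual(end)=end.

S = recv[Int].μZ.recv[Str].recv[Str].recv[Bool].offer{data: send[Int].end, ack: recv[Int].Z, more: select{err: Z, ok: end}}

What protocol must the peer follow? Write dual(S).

send[Int].μZ.send[Str].send[Str].send[Bool].select{data: recv[Int].end, ack: send[Int].Z, more: offer{err: Z, ok: end}}

recv[Int] ↦ send[Int]
  μZ ↦ μZ  (binder kept)
    recv[Str] ↦ send[Str]
      recv[Str] ↦ send[Str]
        recv[Bool] ↦ send[Bool]
          offer{data,ack,more} ↦ select{data,ack,more}  (&→⊕)
            • data:
              send[Int] ↦ recv[Int]
                end self-dual
            • ack:
              recv[Int] ↦ send[Int]
                Z self-dual
            • more:
              select{err,ok} ↦ offer{err,ok}  (select→offer)
                • err:
                  Z self-dual
                • ok:
                  end self-dual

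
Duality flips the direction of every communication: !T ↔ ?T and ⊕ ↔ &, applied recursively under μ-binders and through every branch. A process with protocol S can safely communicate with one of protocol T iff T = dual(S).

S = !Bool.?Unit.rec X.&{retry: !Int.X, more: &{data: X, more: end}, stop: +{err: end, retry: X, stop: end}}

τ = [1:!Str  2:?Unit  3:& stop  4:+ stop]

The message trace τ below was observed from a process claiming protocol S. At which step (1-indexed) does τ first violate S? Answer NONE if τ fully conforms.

step 1: got !Str, protocol expects !Bool  ✗

1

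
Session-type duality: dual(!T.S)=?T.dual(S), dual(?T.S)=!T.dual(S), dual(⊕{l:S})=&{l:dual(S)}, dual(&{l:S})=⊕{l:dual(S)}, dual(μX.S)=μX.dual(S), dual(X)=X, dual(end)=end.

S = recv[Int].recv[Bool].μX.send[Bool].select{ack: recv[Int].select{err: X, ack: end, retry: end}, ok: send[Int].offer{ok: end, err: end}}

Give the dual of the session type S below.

recv[Int] ↦ send[Int]
  recv[Bool] ↦ send[Bool]
    μX ↦ μX  (binder kept)
      send[Bool] ↦ recv[Bool]
        select{ack,ok} ↦ offer{ack,ok}  (internal→external)
          • ack:
            recv[Int] ↦ send[Int]
              select{err,ack,retry} ↦ offer{err,ack,retry}  (internal→external)
                • err:
                  X ↦ X
                • ack:
                  end ↦ end
                • retry:
                  end ↦ end
          • ok:
            send[Int] ↦ recv[Int]
              offer{ok,err} ↦ select{ok,err}  (offer→select)
                • ok:
                  end ↦ end
                • err:
                  end ↦ end

send[Int].send[Bool].μX.recv[Bool].offer{ack: send[Int].offer{err: X, ack: end, retry: end}, ok: recv[Int].select{ok: end, err: end}}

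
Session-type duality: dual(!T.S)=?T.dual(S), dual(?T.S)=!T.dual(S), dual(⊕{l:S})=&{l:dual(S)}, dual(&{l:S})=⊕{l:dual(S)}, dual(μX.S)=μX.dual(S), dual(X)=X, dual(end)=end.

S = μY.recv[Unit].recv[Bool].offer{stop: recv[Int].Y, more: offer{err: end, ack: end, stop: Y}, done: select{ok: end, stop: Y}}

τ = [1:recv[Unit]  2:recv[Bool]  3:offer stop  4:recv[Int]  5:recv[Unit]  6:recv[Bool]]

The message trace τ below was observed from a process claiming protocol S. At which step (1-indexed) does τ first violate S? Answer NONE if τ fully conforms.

@1 recv[Unit]  match  now at recv[Bool].offer{stop: recv[Int].μY.…, more: offer{err: end, ack: end, stop: μY.…}, done: select{ok: end, stop: μY.…}}
@2 recv[Bool]  match  now at offer{stop: recv[Int].μY.…, more: offer{err: end, ack: end, stop: μY.…}, done: select{ok: end, stop: μY.…}}
@3 offer stop  match  now at recv[Int].μY.…
@4 recv[Int]  match  now at μY.…
@5 recv[Unit]  match  now at recv[Bool].offer{stop: recv[Int].μY.…, more: offer{err: end, ack: end, stop: μY.…}, done: select{ok: end, stop: μY.…}}
@6 recv[Bool]  match  now at offer{stop: recv[Int].μY.…, more: offer{err: end, ack: end, stop: μY.…}, done: select{ok: end, stop: μY.…}}
τ conforms to S (length 6)

NONE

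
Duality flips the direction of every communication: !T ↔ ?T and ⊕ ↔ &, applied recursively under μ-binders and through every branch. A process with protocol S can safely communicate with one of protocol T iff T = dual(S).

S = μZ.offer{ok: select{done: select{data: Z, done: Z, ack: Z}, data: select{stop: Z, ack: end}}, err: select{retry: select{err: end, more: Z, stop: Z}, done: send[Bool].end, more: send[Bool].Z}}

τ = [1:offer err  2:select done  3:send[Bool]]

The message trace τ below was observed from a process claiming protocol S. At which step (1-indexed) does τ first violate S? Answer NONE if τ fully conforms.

NONE

[1] offer err  match  now at select{retry: select{err: end, more: μZ.…, stop: μZ.…}, done: send[Bool].end, more: send[Bool].μZ.…}
[2] select done  match  now at send[Bool].end
[3] send[Bool]  match  now at end
all 3 steps conform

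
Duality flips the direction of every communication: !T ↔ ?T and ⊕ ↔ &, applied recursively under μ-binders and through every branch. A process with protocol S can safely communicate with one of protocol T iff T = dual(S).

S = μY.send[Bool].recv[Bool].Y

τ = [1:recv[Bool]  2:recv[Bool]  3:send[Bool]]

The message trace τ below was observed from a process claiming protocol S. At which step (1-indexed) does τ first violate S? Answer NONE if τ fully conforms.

1

[1] got recv[Bool], protocol expects send[Bool]  ✗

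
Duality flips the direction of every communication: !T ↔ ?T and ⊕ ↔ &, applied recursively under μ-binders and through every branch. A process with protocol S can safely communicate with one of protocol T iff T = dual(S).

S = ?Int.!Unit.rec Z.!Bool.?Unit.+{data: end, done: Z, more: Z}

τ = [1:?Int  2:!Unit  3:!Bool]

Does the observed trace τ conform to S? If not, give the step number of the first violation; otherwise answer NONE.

step 1: ?Int  match  state: !Unit.rec Z.…
step 2: !Unit  match  state: rec Z.…
step 3: !Bool  match  state: ?Unit.+{data: end, done: rec Z.…, more: rec Z.…}
trace exhausted — no violation

NONE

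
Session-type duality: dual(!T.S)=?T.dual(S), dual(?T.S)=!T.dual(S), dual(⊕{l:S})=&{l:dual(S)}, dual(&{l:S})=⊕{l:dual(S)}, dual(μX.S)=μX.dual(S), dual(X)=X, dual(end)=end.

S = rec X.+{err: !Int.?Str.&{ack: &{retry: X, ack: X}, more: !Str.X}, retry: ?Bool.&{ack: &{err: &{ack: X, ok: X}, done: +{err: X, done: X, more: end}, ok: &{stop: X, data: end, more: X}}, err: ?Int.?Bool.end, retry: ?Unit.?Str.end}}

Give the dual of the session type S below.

rec X → rec X  (rec unchanged)
  +{err,retry} → &{err,retry}  (select→offer)
    • err:
      !Int → ?Int
        ?Str → !Str
          &{ack,more} → +{ack,more}  (&→⊕)
            • ack:
              &{retry,ack} → +{retry,ack}  (&→⊕)
                • retry:
                  dual(X) = X
                • ack:
                  dual(X) = X
            • more:
              !Str → ?Str
                dual(X) = X
    • retry:
      ?Bool → !Bool
        &{ack,err,retry} → +{ack,err,retry}  (&→⊕)
          • ack:
            &{err,done,ok} → +{err,done,ok}  (&→⊕)
              • err:
                &{ack,ok} → +{ack,ok}  (&→⊕)
                  • ack:
                    dual(X) = X
                  • ok:
                    dual(X) = X
              • done:
                +{err,done,more} → &{err,done,more}  (select→offer)
                  • err:
                    dual(X) = X
                  • done:
                    dual(X) = X
                  • more:
                    dual(end) = end
              • ok:
                &{stop,data,more} → +{stop,data,more}  (&→⊕)
                  • stop:
                    dual(X) = X
                  • data:
                    dual(end) = end
                  • more:
                    dual(X) = X
          • err:
            ?Int → !Int
              ?Bool → !Bool
                dual(end) = end
          • retry:
            ?Unit → !Unit
              ?Str → !Str
                dual(end) = end

rec X.&{err: ?Int.!Str.+{ack: +{retry: X, ack: X}, more: ?Str.X}, retry: !Bool.+{ack: +{err: +{ack: X, ok: X}, done: &{err: X, done: X, more: end}, ok: +{stop: X, data: end, more: X}}, err: !Int.!Bool.end, retry: !Unit.!Str.end}}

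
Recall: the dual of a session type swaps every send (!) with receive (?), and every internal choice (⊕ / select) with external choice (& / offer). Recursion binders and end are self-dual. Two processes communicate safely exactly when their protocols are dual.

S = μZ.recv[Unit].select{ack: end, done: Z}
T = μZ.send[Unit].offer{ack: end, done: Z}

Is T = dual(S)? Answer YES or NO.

μZ | μZ  match (rec unchanged)
  recv[Unit] | send[Unit]  match
    select{ack,done} | offer{ack,done}  match label sets agree
      • ack:
        end | end  match
      • done:
        Z | Z  match

YES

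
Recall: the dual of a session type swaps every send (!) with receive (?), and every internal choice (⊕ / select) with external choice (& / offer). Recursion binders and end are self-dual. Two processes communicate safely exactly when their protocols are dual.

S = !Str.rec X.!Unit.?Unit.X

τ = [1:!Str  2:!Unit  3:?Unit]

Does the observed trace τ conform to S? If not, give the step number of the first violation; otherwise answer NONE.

NONE

step 1: !Str  match  now at rec X.…
step 2: !Unit  match  now at ?Unit.rec X.…
step 3: ?Unit  match  now at rec X.…
all 3 steps conform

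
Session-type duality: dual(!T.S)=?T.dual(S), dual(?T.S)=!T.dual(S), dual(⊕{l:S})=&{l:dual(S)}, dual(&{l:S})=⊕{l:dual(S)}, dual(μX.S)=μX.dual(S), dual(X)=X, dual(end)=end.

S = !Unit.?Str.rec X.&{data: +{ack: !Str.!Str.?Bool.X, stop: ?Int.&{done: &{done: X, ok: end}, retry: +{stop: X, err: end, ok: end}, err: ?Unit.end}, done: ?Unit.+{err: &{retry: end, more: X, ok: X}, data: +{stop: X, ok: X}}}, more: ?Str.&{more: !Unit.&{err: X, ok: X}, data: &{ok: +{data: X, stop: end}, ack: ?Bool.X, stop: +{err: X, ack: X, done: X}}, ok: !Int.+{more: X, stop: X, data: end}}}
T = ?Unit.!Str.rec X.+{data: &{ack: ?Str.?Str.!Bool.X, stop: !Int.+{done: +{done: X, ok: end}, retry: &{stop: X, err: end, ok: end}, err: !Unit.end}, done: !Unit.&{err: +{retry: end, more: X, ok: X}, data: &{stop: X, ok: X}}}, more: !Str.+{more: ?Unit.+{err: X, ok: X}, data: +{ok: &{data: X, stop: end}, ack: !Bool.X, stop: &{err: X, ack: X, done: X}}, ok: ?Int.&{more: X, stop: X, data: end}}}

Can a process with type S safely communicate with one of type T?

!Unit vs ?Unit  ok
  ?Str vs !Str  ok
    rec X vs rec X  ok (rec unchanged)
      &{data,more} vs +{data,more}  ok same labels
        • data:
          +{ack,stop,done} vs &{ack,stop,done}  ok same labels
            • ack:
              !Str vs ?Str  ok
                !Str vs ?Str  ok
                  ?Bool vs !Bool  ok
                    X vs X  ok
            • stop:
              ?Int vs !Int  ok
                &{done,retry,err} vs +{done,retry,err}  ok same labels
                  • done:
                    &{done,ok} vs +{done,ok}  ok same labels
                      • done:
                        X vs X  ok
                      • ok:
                        end vs end  ok
                  • retry:
                    +{stop,err,ok} vs &{stop,err,ok}  ok same labels
                      • stop:
                        X vs X  ok
                      • err:
                        end vs end  ok
                      • ok:
                        end vs end  ok
                  • err:
                    ?Unit vs !Unit  ok
                      end vs end  ok
            • done:
              ?Unit vs !Unit  ok
                +{err,data} vs &{err,data}  ok same labels
                  • err:
                    &{retry,more,ok} vs +{retry,more,ok}  ok same labels
                      • retry:
                        end vs end  ok
                      • more:
                        X vs X  ok
                      • ok:
                        X vs X  ok
                  • data:
                    +{stop,ok} vs &{stop,ok}  ok same labels
                      • stop:
                        X vs X  ok
                      • ok:
                        X vs X  ok
        • more:
          ?Str vs !Str  ok
            &{more,data,ok} vs +{more,data,ok}  ok same labels
              • more:
                !Unit vs ?Unit  ok
                  &{err,ok} vs +{err,ok}  ok same labels
                    • err:
                      X vs X  ok
                    • ok:
                      X vs X  ok
              • data:
                &{ok,ack,stop} vs +{ok,ack,stop}  ok same labels
                  • ok:
                    +{data,stop} vs &{data,stop}  ok same labels
                      • data:
                        X vs X  ok
                      • stop:
                        end vs end  ok
                  • ack:
                    ?Bool vs !Bool  ok
                      X vs X  ok
                  • stop:
                    +{err,ack,done} vs &{err,ack,done}  ok same labels
                      • err:
                        X vs X  ok
                      • ack:
                        X vs X  ok
                      • done:
                        X vs X  ok
              • ok:
                !Int vs ?Int  ok
                  +{more,stop,data} vs &{more,stop,data}  ok same labels
                    • more:
                      X vs X  ok
                    • stop:
                      X vs X  ok
                    • data:
                      end vs end  ok

YES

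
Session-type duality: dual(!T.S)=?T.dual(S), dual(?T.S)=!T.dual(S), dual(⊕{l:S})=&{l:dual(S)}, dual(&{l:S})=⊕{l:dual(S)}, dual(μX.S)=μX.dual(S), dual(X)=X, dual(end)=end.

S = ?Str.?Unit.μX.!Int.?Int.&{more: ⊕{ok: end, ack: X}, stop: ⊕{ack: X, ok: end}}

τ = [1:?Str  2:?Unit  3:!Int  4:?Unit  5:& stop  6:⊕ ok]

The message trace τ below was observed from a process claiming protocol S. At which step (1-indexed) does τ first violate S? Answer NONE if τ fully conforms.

step 1: ?Str  ✓  state: ?Unit.μX.…
step 2: ?Unit  ✓  state: μX.…
step 3: !Int  ✓  state: ?Int.&{more: ⊕{ok: end, ack: μX.…}, stop: ⊕{ack: μX.…, ok: end}}
step 4: got ?Unit, protocol expects ?Int  ✗

4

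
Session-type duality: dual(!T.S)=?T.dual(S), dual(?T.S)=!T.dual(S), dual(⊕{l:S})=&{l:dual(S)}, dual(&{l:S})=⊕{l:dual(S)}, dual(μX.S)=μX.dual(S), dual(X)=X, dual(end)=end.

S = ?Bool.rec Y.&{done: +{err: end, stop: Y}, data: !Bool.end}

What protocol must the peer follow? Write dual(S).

!Bool.rec Y.+{done: &{err: end, stop: Y}, data: ?Bool.end}

?Bool = !Bool
  rec Y = rec Y  (μ self-dual)
    &{done,data} = +{done,data}  (external→internal)
      • done:
        +{err,stop} = &{err,stop}  (internal→external)
          • err:
            end ↦ end
          • stop:
            Y ↦ Y
      • data:
        !Bool = ?Bool
          end ↦ end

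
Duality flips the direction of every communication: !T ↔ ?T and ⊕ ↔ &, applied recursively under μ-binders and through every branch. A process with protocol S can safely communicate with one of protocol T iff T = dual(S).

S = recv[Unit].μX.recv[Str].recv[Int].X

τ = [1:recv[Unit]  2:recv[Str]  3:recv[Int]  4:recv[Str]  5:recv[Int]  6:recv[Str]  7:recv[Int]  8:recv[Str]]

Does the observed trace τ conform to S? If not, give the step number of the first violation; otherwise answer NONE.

NONE

@1 recv[Unit]  match  state: μX.…
@2 recv[Str]  match  state: recv[Int].μX.…
@3 recv[Int]  match  state: μX.…
@4 recv[Str]  match  state: recv[Int].μX.…
@5 recv[Int]  match  state: μX.…
@6 recv[Str]  match  state: recv[Int].μX.…
@7 recv[Int]  match  state: μX.…
@8 recv[Str]  match  state: recv[Int].μX.…
trace exhausted — no violation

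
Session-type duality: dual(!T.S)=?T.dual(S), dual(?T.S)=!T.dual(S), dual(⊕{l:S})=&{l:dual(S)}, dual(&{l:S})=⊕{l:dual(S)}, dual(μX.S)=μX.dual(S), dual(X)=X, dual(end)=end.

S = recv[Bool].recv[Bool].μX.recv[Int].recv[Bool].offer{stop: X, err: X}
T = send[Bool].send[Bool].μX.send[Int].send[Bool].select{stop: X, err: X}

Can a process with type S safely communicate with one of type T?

recv[Bool] ‖ send[Bool]  ok
  recv[Bool] ‖ send[Bool]  ok
    μX ‖ μX  ok (μ self-dual)
      recv[Int] ‖ send[Int]  ok
        recv[Bool] ‖ send[Bool]  ok
          offer{stop,err} ‖ select{stop,err}  ok labels match
            [stop]
              X ‖ X  ok
            [err]
              X ‖ X  ok

YES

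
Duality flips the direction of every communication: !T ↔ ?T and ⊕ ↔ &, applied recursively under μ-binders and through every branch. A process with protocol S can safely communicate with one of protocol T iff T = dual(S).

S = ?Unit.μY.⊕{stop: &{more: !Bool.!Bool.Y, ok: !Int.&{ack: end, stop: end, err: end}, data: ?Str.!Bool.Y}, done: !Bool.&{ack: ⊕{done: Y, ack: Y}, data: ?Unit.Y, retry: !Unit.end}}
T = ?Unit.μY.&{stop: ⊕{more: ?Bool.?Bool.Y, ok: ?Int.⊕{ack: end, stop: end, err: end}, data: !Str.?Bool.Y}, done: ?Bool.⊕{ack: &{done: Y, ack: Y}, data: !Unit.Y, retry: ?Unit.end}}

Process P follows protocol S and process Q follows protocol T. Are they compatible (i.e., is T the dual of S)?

?Unit | ?Unit  ✗ same direction on both sides — not dual

NO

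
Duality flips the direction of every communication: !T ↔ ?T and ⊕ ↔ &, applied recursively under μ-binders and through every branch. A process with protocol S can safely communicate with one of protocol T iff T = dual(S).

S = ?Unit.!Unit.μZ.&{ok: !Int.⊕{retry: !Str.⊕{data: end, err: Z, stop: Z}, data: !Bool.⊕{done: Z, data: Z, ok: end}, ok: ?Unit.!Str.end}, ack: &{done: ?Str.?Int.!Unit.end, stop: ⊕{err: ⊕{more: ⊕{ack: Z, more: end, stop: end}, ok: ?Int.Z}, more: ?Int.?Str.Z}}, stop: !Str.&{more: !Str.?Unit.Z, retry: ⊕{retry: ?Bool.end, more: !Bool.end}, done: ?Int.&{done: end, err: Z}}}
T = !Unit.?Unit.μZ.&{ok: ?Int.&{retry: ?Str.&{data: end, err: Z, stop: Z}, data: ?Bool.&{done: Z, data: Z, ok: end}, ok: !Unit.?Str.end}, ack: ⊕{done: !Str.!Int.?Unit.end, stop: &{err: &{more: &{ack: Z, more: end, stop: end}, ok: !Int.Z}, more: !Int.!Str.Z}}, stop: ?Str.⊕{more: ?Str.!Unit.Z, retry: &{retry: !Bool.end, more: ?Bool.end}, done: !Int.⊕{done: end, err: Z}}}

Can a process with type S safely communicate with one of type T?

?Unit | !Unit  ✓
  !Unit | ?Unit  ✓
    μZ | μZ  ✓ (μ self-dual)
      &{ok,ack,stop} | &{ok,ack,stop}  ✗ choice polarity not flipped — not dual

NO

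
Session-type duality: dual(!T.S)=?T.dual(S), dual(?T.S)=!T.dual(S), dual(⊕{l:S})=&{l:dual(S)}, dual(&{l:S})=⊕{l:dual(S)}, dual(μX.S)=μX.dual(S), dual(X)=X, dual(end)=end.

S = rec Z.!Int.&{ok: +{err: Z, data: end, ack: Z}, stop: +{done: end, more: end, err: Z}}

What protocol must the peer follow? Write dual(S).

rec Z.?Int.+{ok: &{err: Z, data: end, ack: Z}, stop: &{done: end, more: end, err: Z}}

rec Z → rec Z  (rec unchanged)
  !Int → ?Int
    &{ok,stop} → +{ok,stop}  (&→⊕)
      [ok]
        +{err,data,ack} → &{err,data,ack}  (internal→external)
          [err]
            Z ↦ Z
          [data]
            end ↦ end
          [ack]
            Z ↦ Z
      [stop]
        +{done,more,err} → &{done,more,err}  (internal→external)
          [done]
            end ↦ end
          [more]
            end ↦ end
          [err]
            Z ↦ Z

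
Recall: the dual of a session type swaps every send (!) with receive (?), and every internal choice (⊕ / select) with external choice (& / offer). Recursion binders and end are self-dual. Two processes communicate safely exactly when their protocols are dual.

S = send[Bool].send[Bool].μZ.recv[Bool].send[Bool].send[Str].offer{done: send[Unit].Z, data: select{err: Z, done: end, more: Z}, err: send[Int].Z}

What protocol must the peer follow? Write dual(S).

recv[Bool].recv[Bool].μZ.send[Bool].recv[Bool].recv[Str].select{done: recv[Unit].Z, data: offer{err: Z, done: end, more: Z}, err: recv[Int].Z}

send[Bool] = recv[Bool]
  send[Bool] = recv[Bool]
    μZ = μZ  (binder kept)
      recv[Bool] = send[Bool]
        send[Bool] = recv[Bool]
          send[Str] = recv[Str]
            offer{done,data,err} = select{done,data,err}  (&→⊕)
              [done]
                send[Unit] = recv[Unit]
                  Z ↦ Z
              [data]
                select{err,done,more} = offer{err,done,more}  (select→offer)
                  [err]
                    Z ↦ Z
                  [done]
                    end ↦ end
                  [more]
                    Z ↦ Z
              [err]
                send[Int] = recv[Int]
                  Z ↦ Z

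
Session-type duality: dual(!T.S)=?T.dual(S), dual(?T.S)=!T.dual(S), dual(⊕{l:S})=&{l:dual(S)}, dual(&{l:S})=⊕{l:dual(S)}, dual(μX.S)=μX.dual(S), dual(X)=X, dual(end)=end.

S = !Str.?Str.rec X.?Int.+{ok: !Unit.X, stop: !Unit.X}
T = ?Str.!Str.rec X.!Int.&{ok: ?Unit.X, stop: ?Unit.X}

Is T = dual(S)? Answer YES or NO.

YES

!Str | ?Str  match
  ?Str | !Str  match
    rec X | rec X  match (rec unchanged)
      ?Int | !Int  match
        +{ok,stop} | &{ok,stop}  match same labels
          • ok:
            !Unit | ?Unit  match
              X | X  match
          • stop:
            !Unit | ?Unit  match
              X | X  match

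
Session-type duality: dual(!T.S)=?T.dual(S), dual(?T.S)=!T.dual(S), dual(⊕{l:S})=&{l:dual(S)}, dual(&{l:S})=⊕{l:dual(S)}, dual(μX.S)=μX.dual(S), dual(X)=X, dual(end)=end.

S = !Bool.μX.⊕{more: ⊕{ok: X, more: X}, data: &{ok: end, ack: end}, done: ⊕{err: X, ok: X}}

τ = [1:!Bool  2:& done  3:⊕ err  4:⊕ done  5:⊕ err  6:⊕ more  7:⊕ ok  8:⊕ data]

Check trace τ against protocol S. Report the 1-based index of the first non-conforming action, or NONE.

2

@1 !Bool  ✓  state: μX.…
@2 got & done, protocol expects ⊕ more or ⊕ data or ⊕ done  ✗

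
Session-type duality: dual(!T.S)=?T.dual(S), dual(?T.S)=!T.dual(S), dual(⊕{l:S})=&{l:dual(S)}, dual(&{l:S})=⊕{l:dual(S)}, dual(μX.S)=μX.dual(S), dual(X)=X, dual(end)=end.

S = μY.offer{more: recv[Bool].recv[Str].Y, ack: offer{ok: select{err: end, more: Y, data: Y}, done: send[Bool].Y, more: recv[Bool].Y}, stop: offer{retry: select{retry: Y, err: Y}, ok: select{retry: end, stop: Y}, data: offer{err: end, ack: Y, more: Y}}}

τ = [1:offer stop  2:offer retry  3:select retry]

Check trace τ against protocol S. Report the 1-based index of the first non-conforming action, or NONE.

[1] offer stop  ok  state: offer{retry: select{retry: μY.…, err: μY.…}, ok: select{retry: end, stop: μY.…}, data: offer{err: end, ack: μY.…, more: μY.…}}
[2] offer retry  ok  state: select{retry: μY.…, err: μY.…}
[3] select retry  ok  state: μY.…
trace exhausted — no violation

NONE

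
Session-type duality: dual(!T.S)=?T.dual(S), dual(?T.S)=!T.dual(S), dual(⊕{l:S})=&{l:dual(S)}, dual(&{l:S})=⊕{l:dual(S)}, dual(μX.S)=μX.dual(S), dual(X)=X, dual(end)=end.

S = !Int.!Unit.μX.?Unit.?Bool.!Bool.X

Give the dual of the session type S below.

!Int ↦ ?Int
  !Unit ↦ ?Unit
    μX ↦ μX  (rec unchanged)
      ?Unit ↦ !Unit
        ?Bool ↦ !Bool
          !Bool ↦ ?Bool
            dual(X) = X

?Int.?Unit.μX.!Unit.!Bool.?Bool.X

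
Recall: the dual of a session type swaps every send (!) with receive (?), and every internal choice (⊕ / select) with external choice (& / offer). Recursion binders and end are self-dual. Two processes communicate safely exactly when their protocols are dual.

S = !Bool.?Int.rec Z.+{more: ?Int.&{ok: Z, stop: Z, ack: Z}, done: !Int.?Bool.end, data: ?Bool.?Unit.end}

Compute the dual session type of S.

!Bool ↦ ?Bool
  ?Int ↦ !Int
    rec Z ↦ rec Z  (μ self-dual)
      +{more,done,data} ↦ &{more,done,data}  (select→offer)
        [more]
          ?Int ↦ !Int
            &{ok,stop,ack} ↦ +{ok,stop,ack}  (&→⊕)
              [ok]
                Z ↦ Z
              [stop]
                Z ↦ Z
              [ack]
                Z ↦ Z
        [done]
          !Int ↦ ?Int
            ?Bool ↦ !Bool
              end ↦ end
        [data]
          ?Bool ↦ !Bool
            ?Unit ↦ !Unit
              end ↦ end

?Bool.!Int.rec Z.&{more: !Int.+{ok: Z, stop: Z, ack: Z}, done: ?Int.!Bool.end, data: !Bool.!Unit.end}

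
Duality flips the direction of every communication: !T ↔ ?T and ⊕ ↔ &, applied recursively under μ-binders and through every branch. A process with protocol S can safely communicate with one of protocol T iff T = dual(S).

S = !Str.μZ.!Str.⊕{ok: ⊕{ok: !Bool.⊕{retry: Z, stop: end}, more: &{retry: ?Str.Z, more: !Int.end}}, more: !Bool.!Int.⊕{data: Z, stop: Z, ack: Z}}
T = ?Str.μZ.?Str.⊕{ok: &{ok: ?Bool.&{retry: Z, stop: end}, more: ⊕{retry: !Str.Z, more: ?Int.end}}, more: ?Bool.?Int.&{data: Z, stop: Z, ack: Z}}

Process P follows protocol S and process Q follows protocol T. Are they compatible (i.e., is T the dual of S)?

!Str ‖ ?Str  ✓
  μZ ‖ μZ  ✓ (rec unchanged)
    !Str ‖ ?Str  ✓
      ⊕{ok,more} ‖ ⊕{ok,more}  ✗ choice polarity not flipped — not dual

NO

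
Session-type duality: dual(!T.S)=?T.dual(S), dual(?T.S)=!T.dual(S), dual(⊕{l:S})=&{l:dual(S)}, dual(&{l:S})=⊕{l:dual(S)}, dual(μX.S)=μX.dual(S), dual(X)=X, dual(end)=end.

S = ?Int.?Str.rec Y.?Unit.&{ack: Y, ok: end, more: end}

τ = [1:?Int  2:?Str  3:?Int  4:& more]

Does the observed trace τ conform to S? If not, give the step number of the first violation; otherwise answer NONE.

[1] ?Int  ✓  residual = ?Str.rec Y.…
[2] ?Str  ✓  residual = rec Y.…
[3] got ?Int, protocol expects ?Unit  ✗

3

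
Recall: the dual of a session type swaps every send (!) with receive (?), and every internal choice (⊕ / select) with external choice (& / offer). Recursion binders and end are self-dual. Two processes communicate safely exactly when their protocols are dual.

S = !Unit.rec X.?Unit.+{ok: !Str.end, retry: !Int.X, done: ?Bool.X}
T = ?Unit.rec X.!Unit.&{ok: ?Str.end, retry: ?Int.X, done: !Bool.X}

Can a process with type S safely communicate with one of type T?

!Unit ‖ ?Unit  ✓
  rec X ‖ rec X  ✓ (rec unchanged)
    ?Unit ‖ !Unit  ✓
      +{ok,retry,done} ‖ &{ok,retry,done}  ✓ labels match
        • ok:
          !Str ‖ ?Str  ✓
            end ‖ end  ✓
        • retry:
          !Int ‖ ?Int  ✓
            X ‖ X  ✓
        • done:
          ?Bool ‖ !Bool  ✓
            X ‖ X  ✓

YES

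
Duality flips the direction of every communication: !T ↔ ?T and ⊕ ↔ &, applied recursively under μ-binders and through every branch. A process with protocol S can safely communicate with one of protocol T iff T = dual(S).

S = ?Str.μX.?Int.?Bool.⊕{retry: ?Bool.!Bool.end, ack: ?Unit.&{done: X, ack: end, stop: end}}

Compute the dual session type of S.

?Str ↦ !Str
  μX ↦ μX  (μ self-dual)
    ?Int ↦ !Int
      ?Bool ↦ !Bool
        ⊕{retry,ack} ↦ &{retry,ack}  (⊕→&)
          • retry:
            ?Bool ↦ !Bool
              !Bool ↦ ?Bool
                dual(end) = end
          • ack:
            ?Unit ↦ !Unit
              &{done,ack,stop} ↦ ⊕{done,ack,stop}  (offer→select)
                • done:
                  dual(X) = X
                • ack:
                  dual(end) = end
                • stop:
                  dual(end) = end

!Str.μX.!Int.!Bool.&{retry: !Bool.?Bool.end, ack: !Unit.⊕{done: X, ack: end, stop: end}}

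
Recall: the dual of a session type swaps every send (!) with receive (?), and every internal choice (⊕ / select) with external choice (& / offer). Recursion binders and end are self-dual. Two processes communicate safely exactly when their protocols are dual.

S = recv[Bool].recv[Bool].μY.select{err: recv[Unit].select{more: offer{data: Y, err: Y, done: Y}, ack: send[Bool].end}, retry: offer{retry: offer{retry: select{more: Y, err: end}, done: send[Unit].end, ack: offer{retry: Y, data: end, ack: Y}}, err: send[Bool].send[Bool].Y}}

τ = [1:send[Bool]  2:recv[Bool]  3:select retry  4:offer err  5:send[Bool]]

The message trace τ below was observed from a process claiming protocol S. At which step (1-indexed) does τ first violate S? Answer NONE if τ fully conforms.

@1 got send[Bool], protocol expects recv[Bool]  ✗

1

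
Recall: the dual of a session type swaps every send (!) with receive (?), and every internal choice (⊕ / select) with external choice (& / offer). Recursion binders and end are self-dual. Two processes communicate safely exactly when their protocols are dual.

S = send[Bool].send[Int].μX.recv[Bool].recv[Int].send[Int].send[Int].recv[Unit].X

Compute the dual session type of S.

send[Bool] → recv[Bool]
  send[Int] → recv[Int]
    μX → μX  (binder kept)
      recv[Bool] → send[Bool]
        recv[Int] → send[Int]
          send[Int] → recv[Int]
            send[Int] → recv[Int]
              recv[Unit] → send[Unit]
                X self-dual

recv[Bool].recv[Int].μX.send[Bool].send[Int].recv[Int].recv[Int].send[Unit].X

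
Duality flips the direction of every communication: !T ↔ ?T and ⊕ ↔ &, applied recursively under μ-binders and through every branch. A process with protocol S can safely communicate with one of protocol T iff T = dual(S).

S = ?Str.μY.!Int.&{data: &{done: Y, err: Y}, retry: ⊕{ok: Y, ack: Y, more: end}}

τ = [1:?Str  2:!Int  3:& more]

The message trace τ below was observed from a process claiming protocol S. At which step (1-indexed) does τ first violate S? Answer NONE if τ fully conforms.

step 1: ?Str  ok  cont: μY.…
step 2: !Int  ok  cont: &{data: &{done: μY.…, err: μY.…}, retry: ⊕{ok: μY.…, ack: μY.…, more: end}}
step 3: got & more, protocol expects & data or & retry  ✗

3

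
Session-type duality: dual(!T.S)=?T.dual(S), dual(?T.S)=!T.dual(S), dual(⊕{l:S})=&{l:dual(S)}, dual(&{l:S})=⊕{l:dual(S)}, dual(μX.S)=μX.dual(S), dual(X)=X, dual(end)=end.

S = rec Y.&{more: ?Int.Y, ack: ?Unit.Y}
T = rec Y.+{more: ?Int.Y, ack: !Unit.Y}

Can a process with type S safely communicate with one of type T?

NO

rec Y ‖ rec Y  ✓ (μ self-dual)
  &{more,ack} ‖ +{more,ack}  ✓ label sets agree
    • more:
      ?Int ‖ ?Int  ✗ same direction on both sides — not dual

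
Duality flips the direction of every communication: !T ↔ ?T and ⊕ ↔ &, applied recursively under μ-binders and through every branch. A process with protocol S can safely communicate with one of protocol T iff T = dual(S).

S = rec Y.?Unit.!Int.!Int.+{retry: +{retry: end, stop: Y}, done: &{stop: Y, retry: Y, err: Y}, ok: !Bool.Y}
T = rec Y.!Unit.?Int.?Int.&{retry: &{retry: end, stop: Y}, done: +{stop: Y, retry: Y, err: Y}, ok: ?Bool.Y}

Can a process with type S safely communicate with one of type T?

rec Y ‖ rec Y  match (binder kept)
  ?Unit ‖ !Unit  match
    !Int ‖ ?Int  match
      !Int ‖ ?Int  match
        +{retry,done,ok} ‖ &{retry,done,ok}  match labels match
          case retry:
            +{retry,stop} ‖ &{retry,stop}  match labels match
              case retry:
                end ‖ end  match
              case stop:
                Y ‖ Y  match
          case done:
            &{stop,retry,err} ‖ +{stop,retry,err}  match labels match
              case stop:
                Y ‖ Y  match
              case retry:
                Y ‖ Y  match
              case err:
                Y ‖ Y  match
          case ok:
            !Bool ‖ ?Bool  match
              Y ‖ Y  match

YES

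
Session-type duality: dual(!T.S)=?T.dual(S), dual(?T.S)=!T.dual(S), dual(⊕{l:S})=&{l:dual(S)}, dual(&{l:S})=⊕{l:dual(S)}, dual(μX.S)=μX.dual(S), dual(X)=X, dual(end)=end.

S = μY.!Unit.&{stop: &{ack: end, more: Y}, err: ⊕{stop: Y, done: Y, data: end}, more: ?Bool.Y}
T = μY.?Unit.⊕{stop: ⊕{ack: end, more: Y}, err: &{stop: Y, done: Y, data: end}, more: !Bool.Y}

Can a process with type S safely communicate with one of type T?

μY | μY  match (rec unchanged)
  !Unit | ?Unit  match
    &{stop,err,more} | ⊕{stop,err,more}  match labels match
      • stop:
        &{ack,more} | ⊕{ack,more}  match labels match
          • ack:
            end | end  match
          • more:
            Y | Y  match
      • err:
        ⊕{stop,done,data} | &{stop,done,data}  match labels match
          • stop:
            Y | Y  match
          • done:
            Y | Y  match
          • data:
            end | end  match
      • more:
        ?Bool | !Bool  match
          Y | Y  match

YES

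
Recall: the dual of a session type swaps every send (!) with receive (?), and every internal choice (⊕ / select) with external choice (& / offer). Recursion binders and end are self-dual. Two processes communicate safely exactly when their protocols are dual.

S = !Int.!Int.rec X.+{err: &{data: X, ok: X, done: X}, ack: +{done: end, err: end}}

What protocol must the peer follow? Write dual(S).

?Int.?Int.rec X.&{err: +{data: X, ok: X, done: X}, ack: &{done: end, err: end}}

!Int = ?Int
  !Int = ?Int
    rec X = rec X  (rec unchanged)
      +{err,ack} = &{err,ack}  (select→offer)
        [err]
          &{data,ok,done} = +{data,ok,done}  (offer→select)
            [data]
              X self-dual
            [ok]
              X self-dual
            [done]
              X self-dual
        [ack]
          +{done,err} = &{done,err}  (select→offer)
            [done]
              end self-dual
            [err]
              end self-dual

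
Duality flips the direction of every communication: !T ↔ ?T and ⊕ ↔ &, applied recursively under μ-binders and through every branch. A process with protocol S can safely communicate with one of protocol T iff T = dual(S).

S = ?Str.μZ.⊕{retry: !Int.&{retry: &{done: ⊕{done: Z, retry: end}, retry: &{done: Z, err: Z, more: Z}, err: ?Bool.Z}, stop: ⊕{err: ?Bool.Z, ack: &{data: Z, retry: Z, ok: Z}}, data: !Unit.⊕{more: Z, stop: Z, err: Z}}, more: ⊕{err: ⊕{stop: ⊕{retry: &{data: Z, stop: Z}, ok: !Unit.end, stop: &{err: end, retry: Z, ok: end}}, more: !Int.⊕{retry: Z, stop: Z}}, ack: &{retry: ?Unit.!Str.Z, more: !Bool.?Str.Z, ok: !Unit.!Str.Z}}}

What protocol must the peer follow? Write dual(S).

!Str.μZ.&{retry: ?Int.⊕{retry: ⊕{done: &{done: Z, retry: end}, retry: ⊕{done: Z, err: Z, more: Z}, err: !Bool.Z}, stop: &{err: !Bool.Z, ack: ⊕{data: Z, retry: Z, ok: Z}}, data: ?Unit.&{more: Z, stop: Z, err: Z}}, more: &{err: &{stop: &{retry: ⊕{data: Z, stop: Z}, ok: ?Unit.end, stop: ⊕{err: end, retry: Z, ok: end}}, more: ?Int.&{retry: Z, stop: Z}}, ack: ⊕{retry: !Unit.?Str.Z, more: ?Bool.!Str.Z, ok: ?Unit.?Str.Z}}}

?Str → !Str
  μZ → μZ  (binder kept)
    ⊕{retry,more} → &{retry,more}  (select→offer)
      case retry:
        !Int → ?Int
          &{retry,stop,data} → ⊕{retry,stop,data}  (offer→select)
            case retry:
              &{done,retry,err} → ⊕{done,retry,err}  (offer→select)
                case done:
                  ⊕{done,retry} → &{done,retry}  (select→offer)
                    case done:
                      Z self-dual
                    case retry:
                      end self-dual
                case retry:
                  &{done,err,more} → ⊕{done,err,more}  (offer→select)
                    case done:
                      Z self-dual
                    case err:
                      Z self-dual
                    case more:
                      Z self-dual
                case err:
                  ?Bool → !Bool
                    Z self-dual
            case stop:
              ⊕{err,ack} → &{err,ack}  (select→offer)
                case err:
                  ?Bool → !Bool
                    Z self-dual
                case ack:
                  &{data,retry,ok} → ⊕{data,retry,ok}  (offer→select)
                    case data:
                      Z self-dual
                    case retry:
                      Z self-dual
                    case ok:
                      Z self-dual
            case data:
              !Unit → ?Unit
                ⊕{more,stop,err} → &{more,stop,err}  (select→offer)
                  case more:
                    Z self-dual
                  case stop:
                    Z self-dual
                  case err:
                    Z self-dual
      case more:
        ⊕{err,ack} → &{err,ack}  (select→offer)
          case err:
            ⊕{stop,more} → &{stop,more}  (select→offer)
              case stop:
                ⊕{retry,ok,stop} → &{retry,ok,stop}  (select→offer)
                  case retry:
                    &{data,stop} → ⊕{data,stop}  (offer→select)
                      case data:
                        Z self-dual
                      case stop:
                        Z self-dual
                  case ok:
                    !Unit → ?Unit
                      end self-dual
                  case stop:
                    &{err,retry,ok} → ⊕{err,retry,ok}  (offer→select)
                      case err:
                        end self-dual
                      case retry:
                        Z self-dual
                      case ok:
                        end self-dual
              case more:
                !Int → ?Int
                  ⊕{retry,stop} → &{retry,stop}  (select→offer)
                    case retry:
                      Z self-dual
                    case stop:
                      Z self-dual
          case ack:
            &{retry,more,ok} → ⊕{retry,more,ok}  (offer→select)
              case retry:
                ?Unit → !Unit
                  !Str → ?Str
                    Z self-dual
              case more:
                !Bool → ?Bool
                  ?Str → !Str
                    Z self-dual
              case ok:
                !Unit → ?Unit
                  !Str → ?Str
                    Z self-dual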